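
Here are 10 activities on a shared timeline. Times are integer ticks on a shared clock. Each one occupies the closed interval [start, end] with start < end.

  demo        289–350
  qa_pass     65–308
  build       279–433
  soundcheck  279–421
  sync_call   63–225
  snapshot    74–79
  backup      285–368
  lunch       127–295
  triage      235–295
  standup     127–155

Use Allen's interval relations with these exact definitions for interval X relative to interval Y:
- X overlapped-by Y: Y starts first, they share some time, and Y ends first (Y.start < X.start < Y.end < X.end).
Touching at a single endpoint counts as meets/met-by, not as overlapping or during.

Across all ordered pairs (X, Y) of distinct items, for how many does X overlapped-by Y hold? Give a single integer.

14

Checking all 90 ordered pairs for relation 'overlapped-by'; matching pairs in alphabetical order:
(backup, lunch): backup overlapped-by lunch ✓
(backup, qa_pass): backup overlapped-by qa_pass ✓
(backup, triage): backup overlapped-by triage ✓
(build, lunch): build overlapped-by lunch ✓
(build, qa_pass): build overlapped-by qa_pass ✓
(build, triage): build overlapped-by triage ✓
(demo, lunch): demo overlapped-by lunch ✓
(demo, qa_pass): demo overlapped-by qa_pass ✓
(demo, triage): demo overlapped-by triage ✓
(lunch, sync_call): lunch overlapped-by sync_call ✓
(qa_pass, sync_call): qa_pass overlapped-by sync_call ✓
(soundcheck, lunch): soundcheck overlapped-by lunch ✓
(soundcheck, qa_pass): soundcheck overlapped-by qa_pass ✓
(soundcheck, triage): soundcheck overlapped-by triage ✓
Count: 14.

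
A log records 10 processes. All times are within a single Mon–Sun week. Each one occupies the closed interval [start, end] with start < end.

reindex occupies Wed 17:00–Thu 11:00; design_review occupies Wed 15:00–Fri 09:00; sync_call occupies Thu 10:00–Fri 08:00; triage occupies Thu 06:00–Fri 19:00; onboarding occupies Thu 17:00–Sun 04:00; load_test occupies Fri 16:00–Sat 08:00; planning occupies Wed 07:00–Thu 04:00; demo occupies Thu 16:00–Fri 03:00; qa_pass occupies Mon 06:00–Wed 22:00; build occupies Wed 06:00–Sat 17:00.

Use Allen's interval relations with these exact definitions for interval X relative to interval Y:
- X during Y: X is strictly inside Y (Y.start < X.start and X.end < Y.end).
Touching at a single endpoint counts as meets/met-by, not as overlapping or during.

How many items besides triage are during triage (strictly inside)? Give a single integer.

2

Target triage = [Thu 06:00, Fri 19:00].
build [Wed 06:00, Sat 17:00] → contains → no.
demo [Thu 16:00, Fri 03:00] → during → counts.
design_review [Wed 15:00, Fri 09:00] → overlaps → no.
load_test [Fri 16:00, Sat 08:00] → overlapped-by → no.
onboarding [Thu 17:00, Sun 04:00] → overlapped-by → no.
planning [Wed 07:00, Thu 04:00] → before → no.
qa_pass [Mon 06:00, Wed 22:00] → before → no.
reindex [Wed 17:00, Thu 11:00] → overlaps → no.
sync_call [Thu 10:00, Fri 08:00] → during → counts.
Total: 2.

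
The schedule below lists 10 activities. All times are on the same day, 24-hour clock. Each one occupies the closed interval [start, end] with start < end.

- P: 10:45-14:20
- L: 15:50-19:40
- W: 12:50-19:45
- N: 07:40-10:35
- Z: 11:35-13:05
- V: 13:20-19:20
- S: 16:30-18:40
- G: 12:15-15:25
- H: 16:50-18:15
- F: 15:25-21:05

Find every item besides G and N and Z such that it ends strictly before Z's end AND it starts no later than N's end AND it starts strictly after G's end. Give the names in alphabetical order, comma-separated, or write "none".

none

Conditions: its end is strictly before Z's end (X.end < 13:05) AND its start is no later than N's end (X.start <= 10:35) AND its start is strictly after G's end (X.start > 15:25).
F: end 21:05 < 13:05? ✗; start 15:25 <= 10:35? ✗; start 15:25 > 15:25? ✗ → no.
H: end 18:15 < 13:05? ✗; start 16:50 <= 10:35? ✗; start 16:50 > 15:25? ✓ → no.
L: end 19:40 < 13:05? ✗; start 15:50 <= 10:35? ✗; start 15:50 > 15:25? ✓ → no.
P: end 14:20 < 13:05? ✗; start 10:45 <= 10:35? ✗; start 10:45 > 15:25? ✗ → no.
S: end 18:40 < 13:05? ✗; start 16:30 <= 10:35? ✗; start 16:30 > 15:25? ✓ → no.
V: end 19:20 < 13:05? ✗; start 13:20 <= 10:35? ✗; start 13:20 > 15:25? ✗ → no.
W: end 19:45 < 13:05? ✗; start 12:50 <= 10:35? ✗; start 12:50 > 15:25? ✗ → no.
Result: none.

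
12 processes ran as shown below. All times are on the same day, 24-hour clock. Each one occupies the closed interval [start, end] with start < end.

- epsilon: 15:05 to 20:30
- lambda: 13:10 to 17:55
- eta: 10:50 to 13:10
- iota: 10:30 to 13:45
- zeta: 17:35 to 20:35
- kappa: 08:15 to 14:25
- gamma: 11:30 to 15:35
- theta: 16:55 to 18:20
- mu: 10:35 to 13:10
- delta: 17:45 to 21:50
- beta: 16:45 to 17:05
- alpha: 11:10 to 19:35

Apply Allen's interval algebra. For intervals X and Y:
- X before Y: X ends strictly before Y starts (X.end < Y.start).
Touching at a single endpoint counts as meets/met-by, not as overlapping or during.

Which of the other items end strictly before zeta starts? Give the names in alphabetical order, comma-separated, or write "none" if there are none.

Target zeta = [17:35, 20:35].
alpha [11:10, 19:35] → overlaps → no.
beta [16:45, 17:05] → before → yes.
delta [17:45, 21:50] → overlapped-by → no.
epsilon [15:05, 20:30] → overlaps → no.
eta [10:50, 13:10] → before → yes.
gamma [11:30, 15:35] → before → yes.
iota [10:30, 13:45] → before → yes.
kappa [08:15, 14:25] → before → yes.
lambda [13:10, 17:55] → overlaps → no.
mu [10:35, 13:10] → before → yes.
theta [16:55, 18:20] → overlaps → no.
Result: beta, eta, gamma, iota, kappa, mu.

beta, eta, gamma, iota, kappa, mu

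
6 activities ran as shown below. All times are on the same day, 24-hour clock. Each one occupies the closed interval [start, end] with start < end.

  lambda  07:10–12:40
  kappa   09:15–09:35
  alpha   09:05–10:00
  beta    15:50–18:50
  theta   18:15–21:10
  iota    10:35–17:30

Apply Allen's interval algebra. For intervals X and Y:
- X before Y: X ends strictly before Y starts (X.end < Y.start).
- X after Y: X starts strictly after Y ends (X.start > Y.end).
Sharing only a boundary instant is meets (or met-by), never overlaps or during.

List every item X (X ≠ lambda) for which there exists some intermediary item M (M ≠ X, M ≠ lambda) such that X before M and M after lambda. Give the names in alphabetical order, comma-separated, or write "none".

alpha, iota, kappa

Target lambda = [07:10, 12:40].
Intermediaries M with M after lambda: beta, theta.
Via beta — items with X before beta: alpha, kappa.
Via theta — items with X before theta: alpha, iota, kappa.
Union: alpha, iota, kappa.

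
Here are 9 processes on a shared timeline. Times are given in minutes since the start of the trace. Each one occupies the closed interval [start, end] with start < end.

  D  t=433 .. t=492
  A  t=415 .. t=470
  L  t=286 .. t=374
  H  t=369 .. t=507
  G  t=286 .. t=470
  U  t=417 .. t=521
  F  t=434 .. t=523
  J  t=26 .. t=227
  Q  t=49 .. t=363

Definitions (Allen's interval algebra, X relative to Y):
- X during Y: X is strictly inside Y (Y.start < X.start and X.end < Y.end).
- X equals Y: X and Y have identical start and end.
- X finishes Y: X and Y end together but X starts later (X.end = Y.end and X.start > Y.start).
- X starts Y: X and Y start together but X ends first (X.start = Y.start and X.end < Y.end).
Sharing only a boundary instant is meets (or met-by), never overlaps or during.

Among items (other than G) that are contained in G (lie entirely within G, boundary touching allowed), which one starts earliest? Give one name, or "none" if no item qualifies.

Target G = [t=286, t=470].
A [t=415, t=470] → finishes → candidate.
D [t=433, t=492] → overlapped-by → excluded.
F [t=434, t=523] → overlapped-by → excluded.
H [t=369, t=507] → overlapped-by → excluded.
J [t=26, t=227] → before → excluded.
L [t=286, t=374] → starts → candidate.
Q [t=49, t=363] → overlaps → excluded.
U [t=417, t=521] → overlapped-by → excluded.
Among candidates, earliest start is t=286 → L.

L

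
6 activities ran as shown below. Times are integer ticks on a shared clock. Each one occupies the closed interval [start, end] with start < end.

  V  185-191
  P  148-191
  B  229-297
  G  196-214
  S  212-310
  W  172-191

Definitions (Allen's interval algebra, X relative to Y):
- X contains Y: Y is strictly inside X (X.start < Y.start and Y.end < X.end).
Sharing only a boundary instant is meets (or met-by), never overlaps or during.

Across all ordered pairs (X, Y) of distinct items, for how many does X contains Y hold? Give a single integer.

1

Checking all 30 ordered pairs for relation 'contains'; matching pairs in alphabetical order:
(S, B): S contains B ✓
Count: 1.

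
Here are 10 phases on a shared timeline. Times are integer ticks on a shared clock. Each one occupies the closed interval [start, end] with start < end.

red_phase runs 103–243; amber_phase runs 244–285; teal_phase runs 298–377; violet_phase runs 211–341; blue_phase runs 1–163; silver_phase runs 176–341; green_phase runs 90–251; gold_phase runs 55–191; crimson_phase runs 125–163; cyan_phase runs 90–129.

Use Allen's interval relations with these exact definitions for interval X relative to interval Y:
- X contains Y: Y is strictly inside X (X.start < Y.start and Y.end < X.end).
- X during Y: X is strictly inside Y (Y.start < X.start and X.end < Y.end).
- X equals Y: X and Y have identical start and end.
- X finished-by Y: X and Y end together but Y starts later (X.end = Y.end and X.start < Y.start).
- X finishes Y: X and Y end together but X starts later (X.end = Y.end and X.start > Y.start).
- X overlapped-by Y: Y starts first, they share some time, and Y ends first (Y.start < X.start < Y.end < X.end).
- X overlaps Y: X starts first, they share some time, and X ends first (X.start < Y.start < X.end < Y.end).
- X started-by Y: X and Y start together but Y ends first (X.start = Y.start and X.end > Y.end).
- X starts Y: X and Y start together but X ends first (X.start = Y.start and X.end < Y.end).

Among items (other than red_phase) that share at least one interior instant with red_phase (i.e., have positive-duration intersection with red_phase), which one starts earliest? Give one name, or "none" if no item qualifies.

Target red_phase = [103, 243].
amber_phase [244, 285] → after → excluded.
blue_phase [1, 163] → overlaps → candidate.
crimson_phase [125, 163] → during → candidate.
cyan_phase [90, 129] → overlaps → candidate.
gold_phase [55, 191] → overlaps → candidate.
green_phase [90, 251] → contains → candidate.
silver_phase [176, 341] → overlapped-by → candidate.
teal_phase [298, 377] → after → excluded.
violet_phase [211, 341] → overlapped-by → candidate.
Among candidates, earliest start is 1 → blue_phase.

blue_phase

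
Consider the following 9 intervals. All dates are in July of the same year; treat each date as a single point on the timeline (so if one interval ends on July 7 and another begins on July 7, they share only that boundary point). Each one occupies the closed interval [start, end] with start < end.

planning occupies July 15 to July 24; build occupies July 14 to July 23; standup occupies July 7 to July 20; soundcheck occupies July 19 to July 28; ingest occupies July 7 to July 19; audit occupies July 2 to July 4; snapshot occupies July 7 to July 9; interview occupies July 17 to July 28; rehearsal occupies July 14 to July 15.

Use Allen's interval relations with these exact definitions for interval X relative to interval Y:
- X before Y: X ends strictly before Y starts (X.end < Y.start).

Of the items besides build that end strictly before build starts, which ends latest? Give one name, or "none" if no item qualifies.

Target build = [July 14, July 23].
audit [July 2, July 4] → before → candidate.
ingest [July 7, July 19] → overlaps → excluded.
interview [July 17, July 28] → overlapped-by → excluded.
planning [July 15, July 24] → overlapped-by → excluded.
rehearsal [July 14, July 15] → starts → excluded.
snapshot [July 7, July 9] → before → candidate.
soundcheck [July 19, July 28] → overlapped-by → excluded.
standup [July 7, July 20] → overlaps → excluded.
Among candidates, latest end is July 9 → snapshot.

snapshot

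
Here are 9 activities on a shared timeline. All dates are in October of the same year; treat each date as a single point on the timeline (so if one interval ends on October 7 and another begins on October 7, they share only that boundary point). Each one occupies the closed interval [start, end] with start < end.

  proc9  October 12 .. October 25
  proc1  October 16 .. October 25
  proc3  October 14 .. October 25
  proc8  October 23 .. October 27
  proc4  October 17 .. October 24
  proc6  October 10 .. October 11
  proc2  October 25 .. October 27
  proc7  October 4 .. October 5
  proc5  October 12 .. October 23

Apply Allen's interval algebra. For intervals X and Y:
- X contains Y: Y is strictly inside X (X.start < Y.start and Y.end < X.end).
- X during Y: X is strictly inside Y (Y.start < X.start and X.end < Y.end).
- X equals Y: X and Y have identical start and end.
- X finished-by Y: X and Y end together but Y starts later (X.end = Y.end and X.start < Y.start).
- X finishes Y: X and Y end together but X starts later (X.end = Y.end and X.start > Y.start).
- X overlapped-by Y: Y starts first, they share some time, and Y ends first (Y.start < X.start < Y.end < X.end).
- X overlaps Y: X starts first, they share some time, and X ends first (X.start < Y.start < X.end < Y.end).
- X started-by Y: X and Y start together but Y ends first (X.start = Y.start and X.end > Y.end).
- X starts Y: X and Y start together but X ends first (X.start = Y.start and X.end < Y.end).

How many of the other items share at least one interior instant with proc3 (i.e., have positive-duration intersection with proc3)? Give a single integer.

Target proc3 = [October 14, October 25].
proc1 [October 16, October 25] → finishes → counts.
proc2 [October 25, October 27] → met-by → no.
proc4 [October 17, October 24] → during → counts.
proc5 [October 12, October 23] → overlaps → counts.
proc6 [October 10, October 11] → before → no.
proc7 [October 4, October 5] → before → no.
proc8 [October 23, October 27] → overlapped-by → counts.
proc9 [October 12, October 25] → finished-by → counts.
Total: 5.

5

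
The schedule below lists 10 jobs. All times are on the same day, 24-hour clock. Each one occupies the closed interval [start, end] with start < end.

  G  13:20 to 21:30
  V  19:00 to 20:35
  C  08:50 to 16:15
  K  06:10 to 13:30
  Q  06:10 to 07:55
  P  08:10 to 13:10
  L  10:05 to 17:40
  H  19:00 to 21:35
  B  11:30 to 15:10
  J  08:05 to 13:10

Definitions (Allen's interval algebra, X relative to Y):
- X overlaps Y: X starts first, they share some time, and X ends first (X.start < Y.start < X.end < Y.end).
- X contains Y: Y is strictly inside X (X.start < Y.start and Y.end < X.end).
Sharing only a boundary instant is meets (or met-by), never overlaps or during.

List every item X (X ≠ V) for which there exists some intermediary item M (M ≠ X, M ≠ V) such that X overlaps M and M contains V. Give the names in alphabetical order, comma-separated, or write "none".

Target V = [19:00, 20:35].
Intermediaries M with M contains V: G.
Via G — items with X overlaps G: B, C, K, L.
Union: B, C, K, L.

B, C, K, L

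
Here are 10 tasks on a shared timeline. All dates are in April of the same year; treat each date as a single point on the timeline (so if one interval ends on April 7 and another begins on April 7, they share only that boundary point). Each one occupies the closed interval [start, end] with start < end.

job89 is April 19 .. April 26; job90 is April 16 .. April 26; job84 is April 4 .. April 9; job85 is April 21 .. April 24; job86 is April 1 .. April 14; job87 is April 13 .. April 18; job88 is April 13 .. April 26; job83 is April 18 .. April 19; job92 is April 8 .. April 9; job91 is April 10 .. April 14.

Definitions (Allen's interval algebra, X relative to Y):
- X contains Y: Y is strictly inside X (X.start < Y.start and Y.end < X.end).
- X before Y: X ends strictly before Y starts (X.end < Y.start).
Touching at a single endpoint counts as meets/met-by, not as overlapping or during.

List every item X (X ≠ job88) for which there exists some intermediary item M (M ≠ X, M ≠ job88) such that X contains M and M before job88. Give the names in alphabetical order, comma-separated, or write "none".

job86

Target job88 = [April 13, April 26].
Intermediaries M with M before job88: job84, job92.
Via job84 — items with X contains job84: job86.
Via job92 — items with X contains job92: job86.
Union: job86.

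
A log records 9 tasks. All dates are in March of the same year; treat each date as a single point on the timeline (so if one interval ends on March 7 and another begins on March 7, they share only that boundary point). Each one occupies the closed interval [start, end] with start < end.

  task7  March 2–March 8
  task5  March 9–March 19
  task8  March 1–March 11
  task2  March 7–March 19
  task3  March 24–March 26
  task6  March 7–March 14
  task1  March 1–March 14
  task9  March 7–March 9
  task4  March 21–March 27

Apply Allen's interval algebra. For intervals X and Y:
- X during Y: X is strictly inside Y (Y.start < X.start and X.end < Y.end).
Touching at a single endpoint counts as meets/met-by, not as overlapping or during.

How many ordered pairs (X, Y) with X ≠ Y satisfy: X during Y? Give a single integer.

Checking all 72 ordered pairs for relation 'during'; matching pairs in alphabetical order:
(task3, task4): task3 during task4 ✓
(task7, task1): task7 during task1 ✓
(task7, task8): task7 during task8 ✓
(task9, task1): task9 during task1 ✓
(task9, task8): task9 during task8 ✓
Count: 5.

5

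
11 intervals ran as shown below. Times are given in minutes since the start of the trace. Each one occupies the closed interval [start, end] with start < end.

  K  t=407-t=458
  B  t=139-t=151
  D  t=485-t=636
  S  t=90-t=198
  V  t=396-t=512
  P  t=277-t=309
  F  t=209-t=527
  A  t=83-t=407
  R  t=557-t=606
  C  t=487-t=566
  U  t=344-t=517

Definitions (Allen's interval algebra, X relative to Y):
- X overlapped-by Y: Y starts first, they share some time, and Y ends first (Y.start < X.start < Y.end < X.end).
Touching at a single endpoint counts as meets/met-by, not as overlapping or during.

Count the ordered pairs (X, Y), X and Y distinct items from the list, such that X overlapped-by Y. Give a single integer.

Checking all 110 ordered pairs for relation 'overlapped-by'; matching pairs in alphabetical order:
(C, F): C overlapped-by F ✓
(C, U): C overlapped-by U ✓
(C, V): C overlapped-by V ✓
(D, F): D overlapped-by F ✓
(D, U): D overlapped-by U ✓
(D, V): D overlapped-by V ✓
(F, A): F overlapped-by A ✓
(R, C): R overlapped-by C ✓
(U, A): U overlapped-by A ✓
(V, A): V overlapped-by A ✓
Count: 10.

10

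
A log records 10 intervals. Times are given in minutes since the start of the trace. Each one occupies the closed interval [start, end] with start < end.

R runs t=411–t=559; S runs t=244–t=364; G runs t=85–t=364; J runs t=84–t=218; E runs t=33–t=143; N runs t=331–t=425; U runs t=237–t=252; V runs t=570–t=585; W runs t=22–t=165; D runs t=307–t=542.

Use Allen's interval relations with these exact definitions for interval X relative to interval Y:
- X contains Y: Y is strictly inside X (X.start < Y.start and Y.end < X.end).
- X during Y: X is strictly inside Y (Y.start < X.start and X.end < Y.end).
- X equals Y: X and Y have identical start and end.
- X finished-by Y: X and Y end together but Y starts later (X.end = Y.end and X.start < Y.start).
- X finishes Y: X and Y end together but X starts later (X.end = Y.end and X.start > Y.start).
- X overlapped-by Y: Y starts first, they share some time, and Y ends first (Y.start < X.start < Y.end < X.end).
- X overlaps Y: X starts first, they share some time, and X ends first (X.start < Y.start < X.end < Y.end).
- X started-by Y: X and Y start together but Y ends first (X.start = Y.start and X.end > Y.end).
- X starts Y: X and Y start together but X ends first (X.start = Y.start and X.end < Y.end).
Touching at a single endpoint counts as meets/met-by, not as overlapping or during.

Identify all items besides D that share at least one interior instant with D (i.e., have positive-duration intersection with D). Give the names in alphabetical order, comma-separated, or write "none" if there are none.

Target D = [t=307, t=542].
E [t=33, t=143] → before → no.
G [t=85, t=364] → overlaps → yes.
J [t=84, t=218] → before → no.
N [t=331, t=425] → during → yes.
R [t=411, t=559] → overlapped-by → yes.
S [t=244, t=364] → overlaps → yes.
U [t=237, t=252] → before → no.
V [t=570, t=585] → after → no.
W [t=22, t=165] → before → no.
Result: G, N, R, S.

G, N, R, S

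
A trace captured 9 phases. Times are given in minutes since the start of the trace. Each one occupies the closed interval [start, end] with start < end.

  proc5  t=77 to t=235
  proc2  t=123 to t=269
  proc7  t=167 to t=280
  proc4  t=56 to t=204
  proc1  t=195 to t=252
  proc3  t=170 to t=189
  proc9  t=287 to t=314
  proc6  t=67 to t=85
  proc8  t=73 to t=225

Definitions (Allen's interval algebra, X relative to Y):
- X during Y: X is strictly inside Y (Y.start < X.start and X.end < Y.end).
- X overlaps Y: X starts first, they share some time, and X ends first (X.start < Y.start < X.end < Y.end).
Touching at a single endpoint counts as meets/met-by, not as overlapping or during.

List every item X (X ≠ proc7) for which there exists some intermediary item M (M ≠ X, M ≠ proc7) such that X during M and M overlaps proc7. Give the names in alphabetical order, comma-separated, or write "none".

proc1, proc3, proc6

Target proc7 = [t=167, t=280].
Intermediaries M with M overlaps proc7: proc2, proc4, proc5, proc8.
Via proc2 — items with X during proc2: proc1, proc3.
Via proc4 — items with X during proc4: proc3, proc6.
Via proc5 — items with X during proc5: proc3.
Via proc8 — items with X during proc8: proc3.
Union: proc1, proc3, proc6.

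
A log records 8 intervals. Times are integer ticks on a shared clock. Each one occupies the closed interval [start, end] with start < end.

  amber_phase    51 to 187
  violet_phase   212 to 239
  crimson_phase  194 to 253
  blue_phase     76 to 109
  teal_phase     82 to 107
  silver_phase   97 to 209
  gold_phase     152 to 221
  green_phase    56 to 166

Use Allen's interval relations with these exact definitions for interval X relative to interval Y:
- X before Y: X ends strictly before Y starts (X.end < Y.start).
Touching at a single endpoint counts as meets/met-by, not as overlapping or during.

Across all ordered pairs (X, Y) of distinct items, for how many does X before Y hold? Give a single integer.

11

Checking all 56 ordered pairs for relation 'before'; matching pairs in alphabetical order:
(amber_phase, crimson_phase): amber_phase before crimson_phase ✓
(amber_phase, violet_phase): amber_phase before violet_phase ✓
(blue_phase, crimson_phase): blue_phase before crimson_phase ✓
(blue_phase, gold_phase): blue_phase before gold_phase ✓
(blue_phase, violet_phase): blue_phase before violet_phase ✓
(green_phase, crimson_phase): green_phase before crimson_phase ✓
(green_phase, violet_phase): green_phase before violet_phase ✓
(silver_phase, violet_phase): silver_phase before violet_phase ✓
(teal_phase, crimson_phase): teal_phase before crimson_phase ✓
(teal_phase, gold_phase): teal_phase before gold_phase ✓
(teal_phase, violet_phase): teal_phase before violet_phase ✓
Count: 11.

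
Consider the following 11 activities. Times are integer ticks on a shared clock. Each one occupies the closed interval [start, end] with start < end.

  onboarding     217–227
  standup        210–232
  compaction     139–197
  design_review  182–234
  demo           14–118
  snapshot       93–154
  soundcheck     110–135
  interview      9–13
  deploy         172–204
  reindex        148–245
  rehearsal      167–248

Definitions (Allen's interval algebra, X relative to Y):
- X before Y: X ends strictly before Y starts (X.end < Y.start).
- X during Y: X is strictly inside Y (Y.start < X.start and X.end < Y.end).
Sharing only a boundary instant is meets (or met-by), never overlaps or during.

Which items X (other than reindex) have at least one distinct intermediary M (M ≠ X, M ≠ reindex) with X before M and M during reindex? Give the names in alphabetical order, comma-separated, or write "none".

Target reindex = [148, 245].
Intermediaries M with M during reindex: deploy, design_review, onboarding, standup.
Via deploy — items with X before deploy: demo, interview, snapshot, soundcheck.
Via design_review — items with X before design_review: demo, interview, snapshot, soundcheck.
Via onboarding — items with X before onboarding: compaction, demo, deploy, interview, snapshot, soundcheck.
Via standup — items with X before standup: compaction, demo, deploy, interview, snapshot, soundcheck.
Union: compaction, demo, deploy, interview, snapshot, soundcheck.

compaction, demo, deploy, interview, snapshot, soundcheck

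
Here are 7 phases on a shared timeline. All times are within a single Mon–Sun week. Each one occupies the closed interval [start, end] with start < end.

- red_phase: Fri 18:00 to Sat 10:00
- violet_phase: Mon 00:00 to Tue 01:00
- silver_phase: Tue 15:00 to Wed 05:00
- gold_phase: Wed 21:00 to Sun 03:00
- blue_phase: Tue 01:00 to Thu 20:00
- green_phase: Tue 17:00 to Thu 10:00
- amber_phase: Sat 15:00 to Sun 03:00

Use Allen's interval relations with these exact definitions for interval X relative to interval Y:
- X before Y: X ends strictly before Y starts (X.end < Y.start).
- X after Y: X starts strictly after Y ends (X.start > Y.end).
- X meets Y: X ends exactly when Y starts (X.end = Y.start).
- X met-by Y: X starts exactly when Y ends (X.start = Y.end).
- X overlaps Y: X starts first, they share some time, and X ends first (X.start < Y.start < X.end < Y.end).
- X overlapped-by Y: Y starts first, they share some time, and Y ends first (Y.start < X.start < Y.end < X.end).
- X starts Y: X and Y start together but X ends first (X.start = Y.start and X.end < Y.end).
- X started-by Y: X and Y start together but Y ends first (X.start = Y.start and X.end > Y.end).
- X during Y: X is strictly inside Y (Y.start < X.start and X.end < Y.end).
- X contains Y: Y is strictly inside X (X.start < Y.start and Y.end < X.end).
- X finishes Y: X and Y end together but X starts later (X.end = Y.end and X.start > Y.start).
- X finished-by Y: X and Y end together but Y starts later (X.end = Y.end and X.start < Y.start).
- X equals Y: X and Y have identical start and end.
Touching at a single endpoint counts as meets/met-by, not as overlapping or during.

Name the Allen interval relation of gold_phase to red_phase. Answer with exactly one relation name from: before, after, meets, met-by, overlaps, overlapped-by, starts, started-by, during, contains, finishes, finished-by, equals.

contains

gold_phase = [Wed 21:00, Sun 03:00]; red_phase = [Fri 18:00, Sat 10:00].
Compare endpoints: gold_phase.start < red_phase.start, gold_phase.start < red_phase.end, gold_phase.end > red_phase.start, gold_phase.end > red_phase.end.
That pattern is 'contains'.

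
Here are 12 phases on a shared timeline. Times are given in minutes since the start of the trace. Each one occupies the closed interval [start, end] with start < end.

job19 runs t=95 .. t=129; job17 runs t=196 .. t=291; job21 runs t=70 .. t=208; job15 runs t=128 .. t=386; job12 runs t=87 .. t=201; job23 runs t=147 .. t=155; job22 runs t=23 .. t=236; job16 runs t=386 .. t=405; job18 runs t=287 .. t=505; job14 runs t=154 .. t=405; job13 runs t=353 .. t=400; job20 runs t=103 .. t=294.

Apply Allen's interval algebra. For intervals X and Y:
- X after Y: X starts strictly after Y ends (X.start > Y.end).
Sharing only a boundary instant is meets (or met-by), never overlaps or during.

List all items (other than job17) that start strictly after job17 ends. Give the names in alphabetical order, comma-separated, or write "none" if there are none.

job13, job16

Target job17 = [t=196, t=291].
job12 [t=87, t=201] → overlaps → no.
job13 [t=353, t=400] → after → yes.
job14 [t=154, t=405] → contains → no.
job15 [t=128, t=386] → contains → no.
job16 [t=386, t=405] → after → yes.
job18 [t=287, t=505] → overlapped-by → no.
job19 [t=95, t=129] → before → no.
job20 [t=103, t=294] → contains → no.
job21 [t=70, t=208] → overlaps → no.
job22 [t=23, t=236] → overlaps → no.
job23 [t=147, t=155] → before → no.
Result: job13, job16.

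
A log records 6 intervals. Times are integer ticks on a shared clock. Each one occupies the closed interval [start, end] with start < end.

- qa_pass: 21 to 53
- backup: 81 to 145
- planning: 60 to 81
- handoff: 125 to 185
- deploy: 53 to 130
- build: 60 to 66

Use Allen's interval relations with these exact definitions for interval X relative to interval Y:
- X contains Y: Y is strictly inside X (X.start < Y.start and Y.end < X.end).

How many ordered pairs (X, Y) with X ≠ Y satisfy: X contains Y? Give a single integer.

Checking all 30 ordered pairs for relation 'contains'; matching pairs in alphabetical order:
(deploy, build): deploy contains build ✓
(deploy, planning): deploy contains planning ✓
Count: 2.

2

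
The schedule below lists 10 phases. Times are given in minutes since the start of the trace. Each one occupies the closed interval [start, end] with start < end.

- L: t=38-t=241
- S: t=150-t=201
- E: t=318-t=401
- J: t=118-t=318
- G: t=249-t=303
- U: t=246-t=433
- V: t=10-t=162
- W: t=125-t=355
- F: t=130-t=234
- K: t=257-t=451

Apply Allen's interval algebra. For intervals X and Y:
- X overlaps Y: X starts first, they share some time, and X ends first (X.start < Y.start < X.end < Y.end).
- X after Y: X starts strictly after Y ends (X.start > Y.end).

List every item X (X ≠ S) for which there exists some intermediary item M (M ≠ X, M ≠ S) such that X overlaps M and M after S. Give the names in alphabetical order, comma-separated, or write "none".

Target S = [t=150, t=201].
Intermediaries M with M after S: E, G, K, U.
Via E — items with X overlaps E: W.
Via G — items with X overlaps G: none.
Via K — items with X overlaps K: G, J, U, W.
Via U — items with X overlaps U: J, W.
Union: G, J, U, W.

G, J, U, W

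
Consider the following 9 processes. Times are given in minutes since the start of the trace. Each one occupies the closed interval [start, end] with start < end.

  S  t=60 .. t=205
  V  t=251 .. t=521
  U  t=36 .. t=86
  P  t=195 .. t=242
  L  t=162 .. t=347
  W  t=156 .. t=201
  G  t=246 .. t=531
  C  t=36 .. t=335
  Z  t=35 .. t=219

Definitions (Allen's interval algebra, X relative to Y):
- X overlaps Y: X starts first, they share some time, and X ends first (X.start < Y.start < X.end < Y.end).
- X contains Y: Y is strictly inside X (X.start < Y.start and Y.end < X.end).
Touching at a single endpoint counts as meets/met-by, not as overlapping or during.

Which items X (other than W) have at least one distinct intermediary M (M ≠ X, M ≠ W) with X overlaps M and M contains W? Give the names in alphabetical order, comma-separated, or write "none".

U, Z

Target W = [t=156, t=201].
Intermediaries M with M contains W: C, S, Z.
Via C — items with X overlaps C: Z.
Via S — items with X overlaps S: U.
Via Z — items with X overlaps Z: none.
Union: U, Z.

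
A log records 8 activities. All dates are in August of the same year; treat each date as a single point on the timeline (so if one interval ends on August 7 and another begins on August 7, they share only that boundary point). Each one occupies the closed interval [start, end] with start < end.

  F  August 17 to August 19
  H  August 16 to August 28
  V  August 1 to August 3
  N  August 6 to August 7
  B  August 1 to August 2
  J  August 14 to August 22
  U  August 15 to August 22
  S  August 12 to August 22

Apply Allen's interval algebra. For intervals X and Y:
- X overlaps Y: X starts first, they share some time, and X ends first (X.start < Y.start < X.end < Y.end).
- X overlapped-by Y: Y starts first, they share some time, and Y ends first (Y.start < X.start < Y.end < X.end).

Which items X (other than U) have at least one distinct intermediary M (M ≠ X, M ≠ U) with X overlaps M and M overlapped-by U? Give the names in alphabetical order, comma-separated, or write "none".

J, S

Target U = [August 15, August 22].
Intermediaries M with M overlapped-by U: H.
Via H — items with X overlaps H: J, S.
Union: J, S.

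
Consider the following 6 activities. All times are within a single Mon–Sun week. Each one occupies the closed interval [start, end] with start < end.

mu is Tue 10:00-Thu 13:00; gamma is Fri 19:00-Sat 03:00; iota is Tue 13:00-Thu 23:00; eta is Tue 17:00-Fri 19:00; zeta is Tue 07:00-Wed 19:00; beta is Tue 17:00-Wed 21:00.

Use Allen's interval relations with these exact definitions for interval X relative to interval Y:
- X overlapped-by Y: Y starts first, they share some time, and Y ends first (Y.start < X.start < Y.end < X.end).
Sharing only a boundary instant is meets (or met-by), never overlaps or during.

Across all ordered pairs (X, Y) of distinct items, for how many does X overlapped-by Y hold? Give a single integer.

Checking all 30 ordered pairs for relation 'overlapped-by'; matching pairs in alphabetical order:
(beta, zeta): beta overlapped-by zeta ✓
(eta, iota): eta overlapped-by iota ✓
(eta, mu): eta overlapped-by mu ✓
(eta, zeta): eta overlapped-by zeta ✓
(iota, mu): iota overlapped-by mu ✓
(iota, zeta): iota overlapped-by zeta ✓
(mu, zeta): mu overlapped-by zeta ✓
Count: 7.

7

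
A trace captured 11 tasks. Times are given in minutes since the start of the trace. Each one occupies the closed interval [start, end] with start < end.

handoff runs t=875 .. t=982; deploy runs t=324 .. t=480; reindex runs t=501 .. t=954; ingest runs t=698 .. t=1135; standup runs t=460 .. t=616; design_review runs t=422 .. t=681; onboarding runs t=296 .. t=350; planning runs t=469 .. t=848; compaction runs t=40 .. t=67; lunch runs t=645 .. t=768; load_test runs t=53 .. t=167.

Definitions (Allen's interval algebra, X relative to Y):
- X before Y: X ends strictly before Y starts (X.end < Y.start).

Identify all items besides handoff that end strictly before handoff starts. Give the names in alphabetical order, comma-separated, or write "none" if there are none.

compaction, deploy, design_review, load_test, lunch, onboarding, planning, standup

Target handoff = [t=875, t=982].
compaction [t=40, t=67] → before → yes.
deploy [t=324, t=480] → before → yes.
design_review [t=422, t=681] → before → yes.
ingest [t=698, t=1135] → contains → no.
load_test [t=53, t=167] → before → yes.
lunch [t=645, t=768] → before → yes.
onboarding [t=296, t=350] → before → yes.
planning [t=469, t=848] → before → yes.
reindex [t=501, t=954] → overlaps → no.
standup [t=460, t=616] → before → yes.
Result: compaction, deploy, design_review, load_test, lunch, onboarding, planning, standup.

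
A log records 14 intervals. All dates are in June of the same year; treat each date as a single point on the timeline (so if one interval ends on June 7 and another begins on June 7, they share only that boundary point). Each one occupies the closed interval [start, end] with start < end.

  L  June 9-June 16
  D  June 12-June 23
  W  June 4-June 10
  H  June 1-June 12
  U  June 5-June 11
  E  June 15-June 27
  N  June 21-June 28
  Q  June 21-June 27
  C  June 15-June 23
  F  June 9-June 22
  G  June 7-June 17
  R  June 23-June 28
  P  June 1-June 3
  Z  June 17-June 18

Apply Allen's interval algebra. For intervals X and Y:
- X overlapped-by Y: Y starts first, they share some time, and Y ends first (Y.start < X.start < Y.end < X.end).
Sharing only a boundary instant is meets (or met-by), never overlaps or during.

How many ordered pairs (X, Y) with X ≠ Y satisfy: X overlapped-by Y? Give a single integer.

30

Checking all 182 ordered pairs for relation 'overlapped-by'; matching pairs in alphabetical order:
(C, F): C overlapped-by F ✓
(C, G): C overlapped-by G ✓
(C, L): C overlapped-by L ✓
(D, F): D overlapped-by F ✓
(D, G): D overlapped-by G ✓
(D, L): D overlapped-by L ✓
(E, D): E overlapped-by D ✓
(E, F): E overlapped-by F ✓
(E, G): E overlapped-by G ✓
(E, L): E overlapped-by L ✓
(F, G): F overlapped-by G ✓
(F, H): F overlapped-by H ✓
(F, U): F overlapped-by U ✓
(F, W): F overlapped-by W ✓
(G, H): G overlapped-by H ✓
(G, U): G overlapped-by U ✓
(G, W): G overlapped-by W ✓
(L, H): L overlapped-by H ✓
(L, U): L overlapped-by U ✓
(L, W): L overlapped-by W ✓
(N, C): N overlapped-by C ✓
(N, D): N overlapped-by D ✓
(N, E): N overlapped-by E ✓
(N, F): N overlapped-by F ✓
... plus 6 further pairs not listed.
Count: 30.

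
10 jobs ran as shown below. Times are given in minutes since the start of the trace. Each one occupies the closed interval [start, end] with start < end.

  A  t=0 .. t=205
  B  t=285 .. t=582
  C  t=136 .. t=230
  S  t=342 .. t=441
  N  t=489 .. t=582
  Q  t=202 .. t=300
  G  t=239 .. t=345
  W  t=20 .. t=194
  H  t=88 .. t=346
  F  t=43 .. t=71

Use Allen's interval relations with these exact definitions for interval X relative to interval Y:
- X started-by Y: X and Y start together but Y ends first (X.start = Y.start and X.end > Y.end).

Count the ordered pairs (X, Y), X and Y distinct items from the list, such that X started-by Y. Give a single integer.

Checking all 90 ordered pairs for relation 'started-by'; matching pairs in alphabetical order:
No pair satisfies it.
Count: 0.

0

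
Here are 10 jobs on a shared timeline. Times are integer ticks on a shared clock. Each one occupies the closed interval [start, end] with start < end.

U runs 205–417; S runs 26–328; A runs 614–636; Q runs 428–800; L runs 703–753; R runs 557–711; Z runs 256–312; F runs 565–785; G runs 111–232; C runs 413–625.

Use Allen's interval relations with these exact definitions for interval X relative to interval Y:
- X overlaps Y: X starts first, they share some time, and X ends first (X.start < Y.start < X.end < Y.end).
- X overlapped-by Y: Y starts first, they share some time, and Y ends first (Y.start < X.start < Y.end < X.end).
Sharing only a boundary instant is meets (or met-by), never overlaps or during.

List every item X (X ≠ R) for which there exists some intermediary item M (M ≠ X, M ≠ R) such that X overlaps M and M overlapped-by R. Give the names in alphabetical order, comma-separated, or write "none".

Target R = [557, 711].
Intermediaries M with M overlapped-by R: F, L.
Via F — items with X overlaps F: C.
Via L — items with X overlaps L: none.
Union: C.

C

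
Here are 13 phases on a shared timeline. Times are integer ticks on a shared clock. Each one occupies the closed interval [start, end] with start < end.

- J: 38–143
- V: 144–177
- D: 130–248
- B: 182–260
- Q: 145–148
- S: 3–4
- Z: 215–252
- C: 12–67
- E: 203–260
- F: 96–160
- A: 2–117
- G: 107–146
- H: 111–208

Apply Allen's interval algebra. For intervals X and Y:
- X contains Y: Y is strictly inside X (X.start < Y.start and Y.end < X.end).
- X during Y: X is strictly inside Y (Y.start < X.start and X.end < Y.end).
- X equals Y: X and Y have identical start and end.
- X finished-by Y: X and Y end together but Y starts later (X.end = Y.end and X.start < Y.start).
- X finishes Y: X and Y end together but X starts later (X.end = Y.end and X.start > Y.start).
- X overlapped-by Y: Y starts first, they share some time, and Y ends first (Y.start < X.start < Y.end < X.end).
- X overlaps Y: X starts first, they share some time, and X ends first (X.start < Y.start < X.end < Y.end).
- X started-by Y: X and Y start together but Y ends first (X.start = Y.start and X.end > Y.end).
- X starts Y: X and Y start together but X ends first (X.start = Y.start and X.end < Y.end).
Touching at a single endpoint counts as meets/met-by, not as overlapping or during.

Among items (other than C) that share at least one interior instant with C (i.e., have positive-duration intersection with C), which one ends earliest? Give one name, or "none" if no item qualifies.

A

Target C = [12, 67].
A [2, 117] → contains → candidate.
B [182, 260] → after → excluded.
D [130, 248] → after → excluded.
E [203, 260] → after → excluded.
F [96, 160] → after → excluded.
G [107, 146] → after → excluded.
H [111, 208] → after → excluded.
J [38, 143] → overlapped-by → candidate.
Q [145, 148] → after → excluded.
S [3, 4] → before → excluded.
V [144, 177] → after → excluded.
Z [215, 252] → after → excluded.
Among candidates, earliest end is 117 → A.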